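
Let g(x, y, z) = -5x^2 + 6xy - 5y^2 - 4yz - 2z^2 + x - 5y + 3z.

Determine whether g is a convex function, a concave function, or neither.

concave

g is quadratic, so its Hessian is the constant matrix H = [[-10, 6, 0], [6, -10, -4], [0, -4, -4]].
Leading principal minors: -10, 64, -96.
Signs alternate −, +, − ⇒ H ≺ 0 ⇒ concave.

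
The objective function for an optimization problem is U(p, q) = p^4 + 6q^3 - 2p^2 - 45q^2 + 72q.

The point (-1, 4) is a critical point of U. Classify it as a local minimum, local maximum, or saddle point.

The mixed partial ∂²U/∂p∂q is 0, so the Hessian at any point is diag(U_pp, U_qq) = diag(4(3p^2 - 1), 18(2q - 5)).
At (-1, 4): H = diag(8, 54).
Both eigenvalues are positive, so H is positive definite: a local minimum.

local minimum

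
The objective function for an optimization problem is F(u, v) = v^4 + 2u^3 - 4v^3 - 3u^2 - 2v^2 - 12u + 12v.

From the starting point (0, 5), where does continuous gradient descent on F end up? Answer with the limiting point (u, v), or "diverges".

F is separable, so gradient descent decouples: u follows -∂F/∂u, v follows -∂F/∂v.
∂F/∂u = 6(u - 2)(u + 1); at u=0 this is -12, so u increases.
∂F/∂v = 4(v - 3)(v - 1)(v + 1); at v=5 this is 192, so v decreases.
u converges to its nearest critical value 2 (a local min of the u-part); v converges to 3. The iterate converges to (2, 3).

(2, 3)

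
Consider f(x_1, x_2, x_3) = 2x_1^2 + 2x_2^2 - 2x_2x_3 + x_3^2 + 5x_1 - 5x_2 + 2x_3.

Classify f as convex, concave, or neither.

convex

f is quadratic, so its Hessian is the constant matrix H = [[4, 0, 0], [0, 4, -2], [0, -2, 2]].
Leading principal minors: 4, 16, 16.
All positive ⇒ H ≻ 0 ⇒ convex.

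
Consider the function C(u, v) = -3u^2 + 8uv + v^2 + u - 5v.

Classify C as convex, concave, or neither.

C is quadratic, so its Hessian is the constant matrix H = [[-6, 8], [8, 2]].
det(H) = -76, tr(H) = -4.
det(H) < 0, so H is indefinite: neither convex nor concave.

neither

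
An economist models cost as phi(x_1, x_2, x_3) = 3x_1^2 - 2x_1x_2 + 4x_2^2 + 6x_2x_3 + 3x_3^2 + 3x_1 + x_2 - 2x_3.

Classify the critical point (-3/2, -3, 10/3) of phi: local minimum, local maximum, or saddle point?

The Hessian is constant: H = [[6, -2, 0], [-2, 8, 6], [0, 6, 6]].
Leading principal minors: Δ₁ = 6, Δ₂ = 44, Δ₃ = 48.
All leading minors are positive, so H is positive definite: a local minimum.

local minimum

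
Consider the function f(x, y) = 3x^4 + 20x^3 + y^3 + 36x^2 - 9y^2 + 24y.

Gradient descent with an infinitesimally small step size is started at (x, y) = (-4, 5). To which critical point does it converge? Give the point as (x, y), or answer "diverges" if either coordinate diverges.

f is separable, so gradient descent decouples: x follows -∂f/∂x, y follows -∂f/∂y.
∂f/∂x = 12x(x + 2)(x + 3); at x=-4 this is -96, so x increases.
∂f/∂y = 3(y - 4)(y - 2); at y=5 this is 9, so y decreases.
x converges to its nearest critical value -3 (a local min of the x-part); y converges to 4. The iterate converges to (-3, 4).

(-3, 4)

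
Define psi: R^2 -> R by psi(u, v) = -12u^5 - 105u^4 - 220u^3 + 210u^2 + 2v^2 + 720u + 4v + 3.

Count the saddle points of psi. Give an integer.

2

psi separates as a function of u plus a function of v, so ∇psi=0 decouples.
∂psi/∂u = -60(u - 1)(u + 1)(u + 3)(u + 4) = 0 at u ∈ {-4, -3, -1, 1}; ∂psi/∂v = 4(v + 1) = 0 at v ∈ {-1}.
The Hessian is diagonal: diag(psi_uu, psi_vv). Second derivatives: psi_uu(-4)=900, psi_uu(-3)=-480, psi_uu(-1)=720, psi_uu(1)=-2400; psi_vv(-1)=4.
Saddle points occur where the two diagonal entries have opposite signs: (-3, -1), (1, -1). Count: 2.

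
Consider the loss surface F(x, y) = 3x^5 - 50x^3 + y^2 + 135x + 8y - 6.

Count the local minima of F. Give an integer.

F separates as a function of x plus a function of y, so ∇F=0 decouples.
∂F/∂x = 15(x - 3)(x - 1)(x + 1)(x + 3) = 0 at x ∈ {-3, -1, 1, 3}; ∂F/∂y = 2(y + 4) = 0 at y ∈ {-4}.
The Hessian is diagonal: diag(F_xx, F_yy). Second derivatives: F_xx(-3)=-720, F_xx(-1)=240, F_xx(1)=-240, F_xx(3)=720; F_yy(-4)=2.
Local minima occur where both diagonal entries positive: (-1, -4), (3, -4). Count: 2.

2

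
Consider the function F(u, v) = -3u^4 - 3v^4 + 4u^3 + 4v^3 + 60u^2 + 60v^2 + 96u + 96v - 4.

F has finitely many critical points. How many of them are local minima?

F separates as a function of u plus a function of v, so ∇F=0 decouples.
∂F/∂u = -12(u - 4)(u + 1)(u + 2) = 0 at u ∈ {-2, -1, 4}; ∂F/∂v = -12(v - 4)(v + 1)(v + 2) = 0 at v ∈ {-2, -1, 4}.
The Hessian is diagonal: diag(F_uu, F_vv). Second derivatives: F_uu(-2)=-72, F_uu(-1)=60, F_uu(4)=-360; F_vv(-2)=-72, F_vv(-1)=60, F_vv(4)=-360.
Local minima occur where both diagonal entries positive: (-1, -1). Count: 1.

1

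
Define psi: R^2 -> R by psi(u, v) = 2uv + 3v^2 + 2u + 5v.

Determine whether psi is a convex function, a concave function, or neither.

neither

psi is quadratic, so its Hessian is the constant matrix H = [[0, 2], [2, 6]].
det(H) = -4, tr(H) = 6.
det(H) < 0, so H is indefinite: neither convex nor concave.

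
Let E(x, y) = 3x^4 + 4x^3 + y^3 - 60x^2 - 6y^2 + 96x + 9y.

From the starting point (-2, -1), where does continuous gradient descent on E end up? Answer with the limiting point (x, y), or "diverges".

diverges

E is separable, so gradient descent decouples: x follows -∂E/∂x, y follows -∂E/∂y.
∂E/∂x = 12(x - 2)(x - 1)(x + 4); at x=-2 this is 288, so x decreases.
∂E/∂y = 3(y - 3)(y - 1); at y=-1 this is 24, so y decreases.
The y-coordinate has no critical point in that direction and runs off to infinity.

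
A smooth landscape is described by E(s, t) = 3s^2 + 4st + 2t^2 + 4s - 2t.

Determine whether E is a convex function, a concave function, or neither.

E is quadratic, so its Hessian is the constant matrix H = [[6, 4], [4, 4]].
det(H) = 8, tr(H) = 10.
det(H) > 0 and tr(H) > 0, so H is positive definite everywhere: convex.

convex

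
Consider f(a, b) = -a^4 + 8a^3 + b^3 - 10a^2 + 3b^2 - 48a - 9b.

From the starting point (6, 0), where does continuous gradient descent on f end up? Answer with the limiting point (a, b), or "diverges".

f is separable, so gradient descent decouples: a follows -∂f/∂a, b follows -∂f/∂b.
∂f/∂a = -4(a - 4)(a - 3)(a + 1); at a=6 this is -168, so a increases.
∂f/∂b = 3(b - 1)(b + 3); at b=0 this is -9, so b increases.
The a-coordinate has no critical point in that direction and runs off to infinity.

diverges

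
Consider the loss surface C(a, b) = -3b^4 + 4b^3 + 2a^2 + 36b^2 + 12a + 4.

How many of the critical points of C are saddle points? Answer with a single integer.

2

C separates as a function of a plus a function of b, so ∇C=0 decouples.
∂C/∂a = 4(a + 3) = 0 at a ∈ {-3}; ∂C/∂b = -12b(b - 3)(b + 2) = 0 at b ∈ {-2, 0, 3}.
The Hessian is diagonal: diag(C_aa, C_bb). Second derivatives: C_aa(-3)=4; C_bb(-2)=-120, C_bb(0)=72, C_bb(3)=-180.
Saddle points occur where the two diagonal entries have opposite signs: (-3, -2), (-3, 3). Count: 2.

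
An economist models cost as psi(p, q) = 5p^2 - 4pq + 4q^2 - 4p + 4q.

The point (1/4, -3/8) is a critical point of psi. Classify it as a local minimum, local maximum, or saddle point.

local minimum

The Hessian of psi is constant: H = [[10, -4], [-4, 8]].
det(H) = 10·8 − (-4)² = 64.
det(H) > 0 and tr(H) = 18 > 0, so H is positive definite and the point is a local minimum.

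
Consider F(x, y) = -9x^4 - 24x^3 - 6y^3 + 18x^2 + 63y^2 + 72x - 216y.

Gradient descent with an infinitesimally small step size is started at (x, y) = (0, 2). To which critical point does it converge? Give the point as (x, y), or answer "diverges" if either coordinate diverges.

F is separable, so gradient descent decouples: x follows -∂F/∂x, y follows -∂F/∂y.
∂F/∂x = -36(x - 1)(x + 1)(x + 2); at x=0 this is 72, so x decreases.
∂F/∂y = -18(y - 4)(y - 3); at y=2 this is -36, so y increases.
x converges to its nearest critical value -1 (a local min of the x-part); y converges to 3. The iterate converges to (-1, 3).

(-1, 3)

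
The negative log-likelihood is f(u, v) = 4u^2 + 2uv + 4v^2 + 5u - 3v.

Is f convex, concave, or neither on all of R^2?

convex

f is quadratic, so its Hessian is the constant matrix H = [[8, 2], [2, 8]].
det(H) = 60, tr(H) = 16.
det(H) > 0 and tr(H) > 0, so H is positive definite everywhere: convex.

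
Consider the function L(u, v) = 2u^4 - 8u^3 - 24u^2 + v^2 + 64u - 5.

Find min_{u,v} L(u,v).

-133

L(u,v) separates as P(u) + Q(v) − 5, so its minimum is min P + min Q − 5.
P'(u) = 8(u - 4)(u - 1)(u + 2) vanishes at u ∈ {-2, 1, 4}; Q'(v) = 2v vanishes at v ∈ {0}.
Local minima of P (where P''>0): P(-2)=-128, P(4)=-128. Local minima of Q: Q(0)=0.
So the global minimum of L is P(-2) + Q(0) − 5 = -128 + 0 − 5 = -133, attained at (-2, 0).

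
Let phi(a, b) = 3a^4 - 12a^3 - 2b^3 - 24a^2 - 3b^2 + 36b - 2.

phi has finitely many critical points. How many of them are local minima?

phi separates as a function of a plus a function of b, so ∇phi=0 decouples.
∂phi/∂a = 12a(a - 4)(a + 1) = 0 at a ∈ {-1, 0, 4}; ∂phi/∂b = -6(b - 2)(b + 3) = 0 at b ∈ {-3, 2}.
The Hessian is diagonal: diag(phi_aa, phi_bb). Second derivatives: phi_aa(-1)=60, phi_aa(0)=-48, phi_aa(4)=240; phi_bb(-3)=30, phi_bb(2)=-30.
Local minima occur where both diagonal entries positive: (-1, -3), (4, -3). Count: 2.

2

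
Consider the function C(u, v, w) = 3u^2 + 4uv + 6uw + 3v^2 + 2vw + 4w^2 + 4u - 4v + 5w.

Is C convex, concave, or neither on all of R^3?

convex

C is quadratic, so its Hessian is the constant matrix H = [[6, 4, 6], [4, 6, 2], [6, 2, 8]].
Leading principal minors: 6, 20, 16.
All positive ⇒ H ≻ 0 ⇒ convex.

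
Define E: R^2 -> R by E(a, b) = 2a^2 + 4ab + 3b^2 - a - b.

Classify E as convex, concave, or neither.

convex

E is quadratic, so its Hessian is the constant matrix H = [[4, 4], [4, 6]].
det(H) = 8, tr(H) = 10.
det(H) > 0 and tr(H) > 0, so H is positive definite everywhere: convex.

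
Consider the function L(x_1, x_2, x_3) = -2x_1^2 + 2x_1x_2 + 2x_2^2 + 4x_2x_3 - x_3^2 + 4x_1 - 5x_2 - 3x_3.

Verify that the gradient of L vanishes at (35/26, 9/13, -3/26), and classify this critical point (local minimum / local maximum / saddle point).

∇L = (-4x_1 + 2x_2 + 4, 2x_1 + 4x_2 + 4x_3 - 5, 4x_2 - 2x_3 - 3); substituting (35/26, 9/13, -3/26) gives ∇L = (0, 0, 0), so (35/26, 9/13, -3/26) is indeed a critical point.
The Hessian is constant: H = [[-4, 2, 0], [2, 4, 4], [0, 4, -2]].
Leading principal minors: Δ₁ = -4, Δ₂ = -20, Δ₃ = 104.
The minors fit neither the all-positive nor the alternating-sign pattern, so H is indefinite: a saddle point.

saddle point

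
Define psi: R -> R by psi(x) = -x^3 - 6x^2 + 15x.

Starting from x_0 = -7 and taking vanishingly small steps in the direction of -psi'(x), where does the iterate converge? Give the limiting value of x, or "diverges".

psi'(x) = -3(x - 1)(x + 5), so psi'(-7) = -48.
Gradient descent moves in the -psi' direction, i.e. x is increasing.
The nearest critical point in that direction is x = -5, where psi'' = 18 > 0 (a local minimum). The iterate converges there.

-5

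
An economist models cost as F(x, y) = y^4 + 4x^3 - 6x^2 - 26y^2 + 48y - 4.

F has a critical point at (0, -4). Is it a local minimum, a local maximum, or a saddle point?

saddle point

The mixed partial ∂²F/∂x∂y is 0, so the Hessian at any point is diag(F_xx, F_yy) = diag(12(2x - 1), 4(3y^2 - 13)).
At (0, -4): H = diag(-12, 140).
The eigenvalues have opposite signs, so H is indefinite: a saddle point.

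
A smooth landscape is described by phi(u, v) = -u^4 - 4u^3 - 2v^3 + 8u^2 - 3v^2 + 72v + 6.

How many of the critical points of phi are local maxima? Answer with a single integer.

phi separates as a function of u plus a function of v, so ∇phi=0 decouples.
∂phi/∂u = -4u(u - 1)(u + 4) = 0 at u ∈ {-4, 0, 1}; ∂phi/∂v = -6(v - 3)(v + 4) = 0 at v ∈ {-4, 3}.
The Hessian is diagonal: diag(phi_uu, phi_vv). Second derivatives: phi_uu(-4)=-80, phi_uu(0)=16, phi_uu(1)=-20; phi_vv(-4)=42, phi_vv(3)=-42.
Local maxima occur where both diagonal entries negative: (-4, 3), (1, 3). Count: 2.

2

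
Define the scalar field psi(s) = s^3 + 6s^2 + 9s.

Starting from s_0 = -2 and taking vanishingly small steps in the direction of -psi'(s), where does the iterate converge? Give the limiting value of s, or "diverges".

psi'(s) = 3(s + 1)(s + 3), so psi'(-2) = -3.
Gradient descent moves in the -psi' direction, i.e. s is increasing.
The nearest critical point in that direction is s = -1, where psi'' = 6 > 0 (a local minimum). The iterate converges there.

-1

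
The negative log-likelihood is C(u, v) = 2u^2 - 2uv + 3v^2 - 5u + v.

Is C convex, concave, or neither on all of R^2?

convex

C is quadratic, so its Hessian is the constant matrix H = [[4, -2], [-2, 6]].
det(H) = 20, tr(H) = 10.
det(H) > 0 and tr(H) > 0, so H is positive definite everywhere: convex.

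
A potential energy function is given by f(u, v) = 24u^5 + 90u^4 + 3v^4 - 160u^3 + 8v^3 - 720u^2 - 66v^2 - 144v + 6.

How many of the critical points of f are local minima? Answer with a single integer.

4

f separates as a function of u plus a function of v, so ∇f=0 decouples.
∂f/∂u = 120u(u - 2)(u + 2)(u + 3) = 0 at u ∈ {-3, -2, 0, 2}; ∂f/∂v = 12(v - 3)(v + 1)(v + 4) = 0 at v ∈ {-4, -1, 3}.
The Hessian is diagonal: diag(f_uu, f_vv). Second derivatives: f_uu(-3)=-1800, f_uu(-2)=960, f_uu(0)=-1440, f_uu(2)=4800; f_vv(-4)=252, f_vv(-1)=-144, f_vv(3)=336.
Local minima occur where both diagonal entries positive: (-2, -4), (-2, 3), (2, -4), (2, 3). Count: 4.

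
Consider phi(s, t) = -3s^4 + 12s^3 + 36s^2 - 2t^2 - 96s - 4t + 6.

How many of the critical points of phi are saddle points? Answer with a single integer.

1

phi separates as a function of s plus a function of t, so ∇phi=0 decouples.
∂phi/∂s = -12(s - 4)(s - 1)(s + 2) = 0 at s ∈ {-2, 1, 4}; ∂phi/∂t = -4(t + 1) = 0 at t ∈ {-1}.
The Hessian is diagonal: diag(phi_ss, phi_tt). Second derivatives: phi_ss(-2)=-216, phi_ss(1)=108, phi_ss(4)=-216; phi_tt(-1)=-4.
Saddle points occur where the two diagonal entries have opposite signs: (1, -1). Count: 1.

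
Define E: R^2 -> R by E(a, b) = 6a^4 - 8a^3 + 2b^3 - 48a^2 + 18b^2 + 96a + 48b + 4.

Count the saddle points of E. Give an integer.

E separates as a function of a plus a function of b, so ∇E=0 decouples.
∂E/∂a = 24(a - 2)(a - 1)(a + 2) = 0 at a ∈ {-2, 1, 2}; ∂E/∂b = 6(b + 2)(b + 4) = 0 at b ∈ {-4, -2}.
The Hessian is diagonal: diag(E_aa, E_bb). Second derivatives: E_aa(-2)=288, E_aa(1)=-72, E_aa(2)=96; E_bb(-4)=-12, E_bb(-2)=12.
Saddle points occur where the two diagonal entries have opposite signs: (-2, -4), (1, -2), (2, -4). Count: 3.

3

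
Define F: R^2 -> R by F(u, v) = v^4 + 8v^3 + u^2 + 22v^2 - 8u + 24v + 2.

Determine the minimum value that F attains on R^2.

-23

F(u,v) separates as P(u) + Q(v) + 2, so its minimum is min P + min Q + 2.
P'(u) = 2u - 8 vanishes at u ∈ {4}; Q'(v) = 4(v + 1)(v + 2)(v + 3) vanishes at v ∈ {-3, -2, -1}.
Local minima of P (where P''>0): P(4)=-16. Local minima of Q: Q(-3)=-9, Q(-1)=-9.
So the global minimum of F is P(4) + Q(-3) + 2 = -16 − 9 + 2 = -23, attained at (4, -3).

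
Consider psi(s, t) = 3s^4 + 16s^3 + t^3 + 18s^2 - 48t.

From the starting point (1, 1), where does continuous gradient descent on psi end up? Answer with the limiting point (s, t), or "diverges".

(0, 4)

psi is separable, so gradient descent decouples: s follows -∂psi/∂s, t follows -∂psi/∂t.
∂psi/∂s = 12s(s + 1)(s + 3); at s=1 this is 96, so s decreases.
∂psi/∂t = 3(t - 4)(t + 4); at t=1 this is -45, so t increases.
s converges to its nearest critical value 0 (a local min of the s-part); t converges to 4. The iterate converges to (0, 4).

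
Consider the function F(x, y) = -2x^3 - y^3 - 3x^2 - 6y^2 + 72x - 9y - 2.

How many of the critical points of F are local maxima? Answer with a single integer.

F separates as a function of x plus a function of y, so ∇F=0 decouples.
∂F/∂x = -6(x - 3)(x + 4) = 0 at x ∈ {-4, 3}; ∂F/∂y = -3(y + 1)(y + 3) = 0 at y ∈ {-3, -1}.
The Hessian is diagonal: diag(F_xx, F_yy). Second derivatives: F_xx(-4)=42, F_xx(3)=-42; F_yy(-3)=6, F_yy(-1)=-6.
Local maxima occur where both diagonal entries negative: (3, -1). Count: 1.

1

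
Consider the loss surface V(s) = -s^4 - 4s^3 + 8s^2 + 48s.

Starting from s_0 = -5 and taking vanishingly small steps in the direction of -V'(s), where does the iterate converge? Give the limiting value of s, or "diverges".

diverges

V'(s) = -4(s - 2)(s + 2)(s + 3), so V'(-5) = 168.
Gradient descent moves in the -V' direction, i.e. s is decreasing.
There is no critical point below s=-5, and V' keeps the same sign, so the iterate runs off to −∞.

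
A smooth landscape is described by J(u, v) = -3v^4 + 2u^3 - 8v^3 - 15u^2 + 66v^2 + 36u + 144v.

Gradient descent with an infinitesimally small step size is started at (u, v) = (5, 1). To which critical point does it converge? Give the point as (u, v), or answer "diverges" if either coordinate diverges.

J is separable, so gradient descent decouples: u follows -∂J/∂u, v follows -∂J/∂v.
∂J/∂u = 6(u - 3)(u - 2); at u=5 this is 36, so u decreases.
∂J/∂v = -12(v - 3)(v + 1)(v + 4); at v=1 this is 240, so v decreases.
u converges to its nearest critical value 3 (a local min of the u-part); v converges to -1. The iterate converges to (3, -1).

(3, -1)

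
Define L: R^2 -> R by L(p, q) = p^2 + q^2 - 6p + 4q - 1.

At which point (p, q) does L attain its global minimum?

(3, -2)

L(p,q) separates as A(p) + B(q) − 1, so its minimum is min A + min B − 1.
A'(p) = 2p - 6 vanishes at p ∈ {3}; B'(q) = 2q + 4 vanishes at q ∈ {-2}.
Local minima of A (where A''>0): A(3)=-9. Local minima of B: B(-2)=-4.
So the global minimum of L is A(3) + B(-2) − 1 = -9 − 4 − 1 = -14, attained at (3, -2).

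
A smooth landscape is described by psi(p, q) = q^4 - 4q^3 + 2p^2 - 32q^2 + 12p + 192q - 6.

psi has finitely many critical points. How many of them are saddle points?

1

psi separates as a function of p plus a function of q, so ∇psi=0 decouples.
∂psi/∂p = 4(p + 3) = 0 at p ∈ {-3}; ∂psi/∂q = 4(q - 4)(q - 3)(q + 4) = 0 at q ∈ {-4, 3, 4}.
The Hessian is diagonal: diag(psi_pp, psi_qq). Second derivatives: psi_pp(-3)=4; psi_qq(-4)=224, psi_qq(3)=-28, psi_qq(4)=32.
Saddle points occur where the two diagonal entries have opposite signs: (-3, 3). Count: 1.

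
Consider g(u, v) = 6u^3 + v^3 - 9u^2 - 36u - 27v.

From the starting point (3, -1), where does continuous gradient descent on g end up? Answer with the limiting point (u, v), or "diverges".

(2, 3)

g is separable, so gradient descent decouples: u follows -∂g/∂u, v follows -∂g/∂v.
∂g/∂u = 18(u - 2)(u + 1); at u=3 this is 72, so u decreases.
∂g/∂v = 3(v - 3)(v + 3); at v=-1 this is -24, so v increases.
u converges to its nearest critical value 2 (a local min of the u-part); v converges to 3. The iterate converges to (2, 3).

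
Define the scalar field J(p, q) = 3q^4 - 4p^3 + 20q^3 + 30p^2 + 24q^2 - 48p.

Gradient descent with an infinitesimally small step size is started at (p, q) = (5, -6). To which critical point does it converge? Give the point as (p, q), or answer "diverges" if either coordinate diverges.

diverges

J is separable, so gradient descent decouples: p follows -∂J/∂p, q follows -∂J/∂q.
∂J/∂p = -12(p - 4)(p - 1); at p=5 this is -48, so p increases.
∂J/∂q = 12q(q + 1)(q + 4); at q=-6 this is -720, so q increases.
The p-coordinate has no critical point in that direction and runs off to infinity.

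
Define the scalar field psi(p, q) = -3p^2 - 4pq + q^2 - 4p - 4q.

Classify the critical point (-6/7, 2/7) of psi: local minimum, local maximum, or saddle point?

saddle point

The Hessian of psi is constant: H = [[-6, -4], [-4, 2]].
det(H) = (-6)·2 − (-4)² = -28.
Since det(H) < 0, H is indefinite and the critical point is a saddle point.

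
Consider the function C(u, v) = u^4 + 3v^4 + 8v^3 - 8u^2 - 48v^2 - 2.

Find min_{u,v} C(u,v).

C(u,v) separates as P(u) + Q(v) − 2, so its minimum is min P + min Q − 2.
P'(u) = 4u(u - 2)(u + 2) vanishes at u ∈ {-2, 0, 2}; Q'(v) = 12v(v - 2)(v + 4) vanishes at v ∈ {-4, 0, 2}.
Local minima of P (where P''>0): P(-2)=-16, P(2)=-16. Local minima of Q: Q(-4)=-512, Q(2)=-80.
So the global minimum of C is P(-2) + Q(-4) − 2 = -16 − 512 − 2 = -530, attained at (-2, -4).

-530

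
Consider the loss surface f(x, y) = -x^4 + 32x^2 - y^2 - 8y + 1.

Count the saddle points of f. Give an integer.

1

f separates as a function of x plus a function of y, so ∇f=0 decouples.
∂f/∂x = -4x(x - 4)(x + 4) = 0 at x ∈ {-4, 0, 4}; ∂f/∂y = -2(y + 4) = 0 at y ∈ {-4}.
The Hessian is diagonal: diag(f_xx, f_yy). Second derivatives: f_xx(-4)=-128, f_xx(0)=64, f_xx(4)=-128; f_yy(-4)=-2.
Saddle points occur where the two diagonal entries have opposite signs: (0, -4). Count: 1.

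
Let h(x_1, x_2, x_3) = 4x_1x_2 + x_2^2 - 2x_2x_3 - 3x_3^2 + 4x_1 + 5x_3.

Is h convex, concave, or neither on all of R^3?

neither

h is quadratic, so its Hessian is the constant matrix H = [[0, 4, 0], [4, 2, -2], [0, -2, -6]].
Leading principal minors: 0, -16, 96.
Neither pattern holds ⇒ H is indefinite ⇒ neither convex nor concave.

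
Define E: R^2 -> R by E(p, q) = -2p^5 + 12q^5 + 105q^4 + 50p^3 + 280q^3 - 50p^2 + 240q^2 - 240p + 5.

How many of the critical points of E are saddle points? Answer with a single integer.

8

E separates as a function of p plus a function of q, so ∇E=0 decouples.
∂E/∂p = -10(p - 3)(p - 2)(p + 1)(p + 4) = 0 at p ∈ {-4, -1, 2, 3}; ∂E/∂q = 60q(q + 1)(q + 2)(q + 4) = 0 at q ∈ {-4, -2, -1, 0}.
The Hessian is diagonal: diag(E_pp, E_qq). Second derivatives: E_pp(-4)=1260, E_pp(-1)=-360, E_pp(2)=180, E_pp(3)=-280; E_qq(-4)=-1440, E_qq(-2)=240, E_qq(-1)=-180, E_qq(0)=480.
Saddle points occur where the two diagonal entries have opposite signs: (-4, -4), (-4, -1), (-1, -2), (-1, 0), (2, -4), (2, -1), (3, -2), (3, 0). Count: 8.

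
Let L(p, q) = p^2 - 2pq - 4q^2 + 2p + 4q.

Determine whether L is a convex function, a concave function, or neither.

neither

L is quadratic, so its Hessian is the constant matrix H = [[2, -2], [-2, -8]].
det(H) = -20, tr(H) = -6.
det(H) < 0, so H is indefinite: neither convex nor concave.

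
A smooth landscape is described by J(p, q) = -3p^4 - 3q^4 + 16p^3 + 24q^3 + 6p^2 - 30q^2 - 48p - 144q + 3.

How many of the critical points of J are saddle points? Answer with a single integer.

J separates as a function of p plus a function of q, so ∇J=0 decouples.
∂J/∂p = -12(p - 4)(p - 1)(p + 1) = 0 at p ∈ {-1, 1, 4}; ∂J/∂q = -12(q - 4)(q - 3)(q + 1) = 0 at q ∈ {-1, 3, 4}.
The Hessian is diagonal: diag(J_pp, J_qq). Second derivatives: J_pp(-1)=-120, J_pp(1)=72, J_pp(4)=-180; J_qq(-1)=-240, J_qq(3)=48, J_qq(4)=-60.
Saddle points occur where the two diagonal entries have opposite signs: (-1, 3), (1, -1), (1, 4), (4, 3). Count: 4.

4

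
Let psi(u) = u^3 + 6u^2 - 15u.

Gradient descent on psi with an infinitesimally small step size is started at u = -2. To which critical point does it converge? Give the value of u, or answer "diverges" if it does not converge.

psi'(u) = 3(u - 1)(u + 5), so psi'(-2) = -27.
Gradient descent moves in the -psi' direction, i.e. u is increasing.
The nearest critical point in that direction is u = 1, where psi'' = 18 > 0 (a local minimum). The iterate converges there.

1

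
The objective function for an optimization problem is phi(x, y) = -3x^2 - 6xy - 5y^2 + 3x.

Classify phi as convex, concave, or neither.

phi is quadratic, so its Hessian is the constant matrix H = [[-6, -6], [-6, -10]].
det(H) = 24, tr(H) = -16.
det(H) > 0 and tr(H) < 0, so H is negative definite everywhere: concave.

concave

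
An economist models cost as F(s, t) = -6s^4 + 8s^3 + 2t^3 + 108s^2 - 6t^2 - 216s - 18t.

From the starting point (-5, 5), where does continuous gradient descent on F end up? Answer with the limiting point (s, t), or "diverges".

F is separable, so gradient descent decouples: s follows -∂F/∂s, t follows -∂F/∂t.
∂F/∂s = -24(s - 3)(s - 1)(s + 3); at s=-5 this is 2304, so s decreases.
∂F/∂t = 6(t - 3)(t + 1); at t=5 this is 72, so t decreases.
The s-coordinate has no critical point in that direction and runs off to infinity.

diverges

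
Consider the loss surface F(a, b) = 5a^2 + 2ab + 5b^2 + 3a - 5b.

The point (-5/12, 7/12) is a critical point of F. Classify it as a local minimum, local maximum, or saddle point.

local minimum

The Hessian of F is constant: H = [[10, 2], [2, 10]].
det(H) = 10·10 − 2² = 96.
det(H) > 0 and tr(H) = 20 > 0, so H is positive definite and the point is a local minimum.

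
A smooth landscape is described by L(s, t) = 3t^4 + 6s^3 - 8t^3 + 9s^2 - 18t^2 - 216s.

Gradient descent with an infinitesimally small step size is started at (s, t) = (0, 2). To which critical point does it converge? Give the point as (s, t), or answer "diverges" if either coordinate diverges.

(3, 3)

L is separable, so gradient descent decouples: s follows -∂L/∂s, t follows -∂L/∂t.
∂L/∂s = 18(s - 3)(s + 4); at s=0 this is -216, so s increases.
∂L/∂t = 12t(t - 3)(t + 1); at t=2 this is -72, so t increases.
s converges to its nearest critical value 3 (a local min of the s-part); t converges to 3. The iterate converges to (3, 3).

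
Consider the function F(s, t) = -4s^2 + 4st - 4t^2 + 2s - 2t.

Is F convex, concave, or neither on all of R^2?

concave

F is quadratic, so its Hessian is the constant matrix H = [[-8, 4], [4, -8]].
det(H) = 48, tr(H) = -16.
det(H) > 0 and tr(H) < 0, so H is negative definite everywhere: concave.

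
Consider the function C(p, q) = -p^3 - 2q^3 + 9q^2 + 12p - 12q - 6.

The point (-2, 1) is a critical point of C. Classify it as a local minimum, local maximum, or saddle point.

local minimum

The mixed partial ∂²C/∂p∂q is 0, so the Hessian at any point is diag(C_pp, C_qq) = diag(-6p, 6(-2q + 3)).
At (-2, 1): H = diag(12, 6).
Both eigenvalues are positive, so H is positive definite: a local minimum.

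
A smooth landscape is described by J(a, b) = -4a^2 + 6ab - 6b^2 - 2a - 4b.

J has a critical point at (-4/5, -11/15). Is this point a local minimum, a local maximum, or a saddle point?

local maximum

The Hessian of J is constant: H = [[-8, 6], [6, -12]].
det(H) = (-8)·(-12) − 6² = 60.
det(H) > 0 and tr(H) = -20 < 0, so H is negative definite and the point is a local maximum.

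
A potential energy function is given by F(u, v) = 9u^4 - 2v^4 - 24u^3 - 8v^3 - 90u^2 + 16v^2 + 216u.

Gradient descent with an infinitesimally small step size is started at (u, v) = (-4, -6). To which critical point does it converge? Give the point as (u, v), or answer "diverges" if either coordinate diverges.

diverges

F is separable, so gradient descent decouples: u follows -∂F/∂u, v follows -∂F/∂v.
∂F/∂u = 36(u - 3)(u - 1)(u + 2); at u=-4 this is -2520, so u increases.
∂F/∂v = -8v(v - 1)(v + 4); at v=-6 this is 672, so v decreases.
The v-coordinate has no critical point in that direction and runs off to infinity.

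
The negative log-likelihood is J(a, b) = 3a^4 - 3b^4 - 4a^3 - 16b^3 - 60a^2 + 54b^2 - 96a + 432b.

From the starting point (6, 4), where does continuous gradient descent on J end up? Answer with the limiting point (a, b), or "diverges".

diverges

J is separable, so gradient descent decouples: a follows -∂J/∂a, b follows -∂J/∂b.
∂J/∂a = 12(a - 4)(a + 1)(a + 2); at a=6 this is 1344, so a decreases.
∂J/∂b = -12(b - 3)(b + 3)(b + 4); at b=4 this is -672, so b increases.
The b-coordinate has no critical point in that direction and runs off to infinity.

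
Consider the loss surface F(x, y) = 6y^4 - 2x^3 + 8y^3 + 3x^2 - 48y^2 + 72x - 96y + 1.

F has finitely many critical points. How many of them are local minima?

2

F separates as a function of x plus a function of y, so ∇F=0 decouples.
∂F/∂x = -6(x - 4)(x + 3) = 0 at x ∈ {-3, 4}; ∂F/∂y = 24(y - 2)(y + 1)(y + 2) = 0 at y ∈ {-2, -1, 2}.
The Hessian is diagonal: diag(F_xx, F_yy). Second derivatives: F_xx(-3)=42, F_xx(4)=-42; F_yy(-2)=96, F_yy(-1)=-72, F_yy(2)=288.
Local minima occur where both diagonal entries positive: (-3, -2), (-3, 2). Count: 2.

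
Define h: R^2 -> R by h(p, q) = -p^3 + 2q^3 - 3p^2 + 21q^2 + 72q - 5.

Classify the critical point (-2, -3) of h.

The mixed partial ∂²h/∂p∂q is 0, so the Hessian at any point is diag(h_pp, h_qq) = diag(-6(p + 1), 6(2q + 7)).
At (-2, -3): H = diag(6, 6).
Both eigenvalues are positive, so H is positive definite: a local minimum.

local minimum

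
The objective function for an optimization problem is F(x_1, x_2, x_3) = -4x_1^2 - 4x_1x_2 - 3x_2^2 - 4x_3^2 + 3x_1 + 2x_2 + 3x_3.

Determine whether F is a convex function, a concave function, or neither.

concave

F is quadratic, so its Hessian is the constant matrix H = [[-8, -4, 0], [-4, -6, 0], [0, 0, -8]].
Leading principal minors: -8, 32, -256.
Signs alternate −, +, − ⇒ H ≺ 0 ⇒ concave.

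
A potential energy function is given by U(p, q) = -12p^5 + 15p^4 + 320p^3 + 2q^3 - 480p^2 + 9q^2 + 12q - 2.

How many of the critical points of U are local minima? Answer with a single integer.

U separates as a function of p plus a function of q, so ∇U=0 decouples.
∂U/∂p = -60p(p - 4)(p - 1)(p + 4) = 0 at p ∈ {-4, 0, 1, 4}; ∂U/∂q = 6(q + 1)(q + 2) = 0 at q ∈ {-2, -1}.
The Hessian is diagonal: diag(U_pp, U_qq). Second derivatives: U_pp(-4)=9600, U_pp(0)=-960, U_pp(1)=900, U_pp(4)=-5760; U_qq(-2)=-6, U_qq(-1)=6.
Local minima occur where both diagonal entries positive: (-4, -1), (1, -1). Count: 2.

2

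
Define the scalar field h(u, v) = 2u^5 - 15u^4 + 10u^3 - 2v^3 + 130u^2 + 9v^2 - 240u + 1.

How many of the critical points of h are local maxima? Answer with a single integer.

h separates as a function of u plus a function of v, so ∇h=0 decouples.
∂h/∂u = 10(u - 4)(u - 3)(u - 1)(u + 2) = 0 at u ∈ {-2, 1, 3, 4}; ∂h/∂v = -6v(v - 3) = 0 at v ∈ {0, 3}.
The Hessian is diagonal: diag(h_uu, h_vv). Second derivatives: h_uu(-2)=-900, h_uu(1)=180, h_uu(3)=-100, h_uu(4)=180; h_vv(0)=18, h_vv(3)=-18.
Local maxima occur where both diagonal entries negative: (-2, 3), (3, 3). Count: 2.

2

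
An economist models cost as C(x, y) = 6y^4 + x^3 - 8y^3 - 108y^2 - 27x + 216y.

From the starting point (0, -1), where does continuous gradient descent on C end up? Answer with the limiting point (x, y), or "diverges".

(3, -3)

C is separable, so gradient descent decouples: x follows -∂C/∂x, y follows -∂C/∂y.
∂C/∂x = 3(x - 3)(x + 3); at x=0 this is -27, so x increases.
∂C/∂y = 24(y - 3)(y - 1)(y + 3); at y=-1 this is 384, so y decreases.
x converges to its nearest critical value 3 (a local min of the x-part); y converges to -3. The iterate converges to (3, -3).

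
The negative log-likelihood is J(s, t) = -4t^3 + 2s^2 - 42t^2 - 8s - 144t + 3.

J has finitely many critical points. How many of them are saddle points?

J separates as a function of s plus a function of t, so ∇J=0 decouples.
∂J/∂s = 4(s - 2) = 0 at s ∈ {2}; ∂J/∂t = -12(t + 3)(t + 4) = 0 at t ∈ {-4, -3}.
The Hessian is diagonal: diag(J_ss, J_tt). Second derivatives: J_ss(2)=4; J_tt(-4)=12, J_tt(-3)=-12.
Saddle points occur where the two diagonal entries have opposite signs: (2, -3). Count: 1.

1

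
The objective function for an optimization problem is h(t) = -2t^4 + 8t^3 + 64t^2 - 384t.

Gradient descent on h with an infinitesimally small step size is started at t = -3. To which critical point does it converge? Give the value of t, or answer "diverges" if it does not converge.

3

h'(t) = -8(t - 4)(t - 3)(t + 4), so h'(-3) = -336.
Gradient descent moves in the -h' direction, i.e. t is increasing.
The nearest critical point in that direction is t = 3, where h'' = 56 > 0 (a local minimum). The iterate converges there.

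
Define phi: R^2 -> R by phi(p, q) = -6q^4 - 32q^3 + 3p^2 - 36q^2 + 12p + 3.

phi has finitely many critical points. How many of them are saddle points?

2

phi separates as a function of p plus a function of q, so ∇phi=0 decouples.
∂phi/∂p = 6(p + 2) = 0 at p ∈ {-2}; ∂phi/∂q = -24q(q + 1)(q + 3) = 0 at q ∈ {-3, -1, 0}.
The Hessian is diagonal: diag(phi_pp, phi_qq). Second derivatives: phi_pp(-2)=6; phi_qq(-3)=-144, phi_qq(-1)=48, phi_qq(0)=-72.
Saddle points occur where the two diagonal entries have opposite signs: (-2, -3), (-2, 0). Count: 2.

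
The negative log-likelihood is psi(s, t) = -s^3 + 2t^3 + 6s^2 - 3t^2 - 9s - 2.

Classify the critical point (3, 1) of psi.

The mixed partial ∂²psi/∂s∂t is 0, so the Hessian at any point is diag(psi_ss, psi_tt) = diag(6(-s + 2), 6(2t - 1)).
At (3, 1): H = diag(-6, 6).
The eigenvalues have opposite signs, so H is indefinite: a saddle point.

saddle point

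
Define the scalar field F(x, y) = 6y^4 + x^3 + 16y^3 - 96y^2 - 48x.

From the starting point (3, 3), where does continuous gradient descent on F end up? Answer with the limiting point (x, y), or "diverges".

(4, 2)

F is separable, so gradient descent decouples: x follows -∂F/∂x, y follows -∂F/∂y.
∂F/∂x = 3(x - 4)(x + 4); at x=3 this is -21, so x increases.
∂F/∂y = 24y(y - 2)(y + 4); at y=3 this is 504, so y decreases.
x converges to its nearest critical value 4 (a local min of the x-part); y converges to 2. The iterate converges to (4, 2).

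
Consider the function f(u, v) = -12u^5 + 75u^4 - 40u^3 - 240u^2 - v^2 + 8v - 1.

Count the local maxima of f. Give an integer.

f separates as a function of u plus a function of v, so ∇f=0 decouples.
∂f/∂u = -60u(u - 4)(u - 2)(u + 1) = 0 at u ∈ {-1, 0, 2, 4}; ∂f/∂v = -2(v - 4) = 0 at v ∈ {4}.
The Hessian is diagonal: diag(f_uu, f_vv). Second derivatives: f_uu(-1)=900, f_uu(0)=-480, f_uu(2)=720, f_uu(4)=-2400; f_vv(4)=-2.
Local maxima occur where both diagonal entries negative: (0, 4), (4, 4). Count: 2.

2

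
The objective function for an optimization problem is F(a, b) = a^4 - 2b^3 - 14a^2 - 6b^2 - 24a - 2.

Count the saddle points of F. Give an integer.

3

F separates as a function of a plus a function of b, so ∇F=0 decouples.
∂F/∂a = 4(a - 3)(a + 1)(a + 2) = 0 at a ∈ {-2, -1, 3}; ∂F/∂b = -6b(b + 2) = 0 at b ∈ {-2, 0}.
The Hessian is diagonal: diag(F_aa, F_bb). Second derivatives: F_aa(-2)=20, F_aa(-1)=-16, F_aa(3)=80; F_bb(-2)=12, F_bb(0)=-12.
Saddle points occur where the two diagonal entries have opposite signs: (-2, 0), (-1, -2), (3, 0). Count: 3.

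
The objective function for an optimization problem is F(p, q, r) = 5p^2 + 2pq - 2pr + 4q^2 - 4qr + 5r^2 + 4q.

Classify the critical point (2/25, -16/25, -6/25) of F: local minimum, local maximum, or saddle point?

The Hessian is constant: H = [[10, 2, -2], [2, 8, -4], [-2, -4, 10]].
Leading principal minors: Δ₁ = 10, Δ₂ = 76, Δ₃ = 600.
All leading minors are positive, so H is positive definite: a local minimum.

local minimum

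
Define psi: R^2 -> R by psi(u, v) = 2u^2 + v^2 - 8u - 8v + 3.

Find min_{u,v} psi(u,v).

psi(u,v) separates as P(u) + Q(v) + 3, so its minimum is min P + min Q + 3.
P'(u) = 4u - 8 vanishes at u ∈ {2}; Q'(v) = 2v - 8 vanishes at v ∈ {4}.
Local minima of P (where P''>0): P(2)=-8. Local minima of Q: Q(4)=-16.
So the global minimum of psi is P(2) + Q(4) + 3 = -8 − 16 + 3 = -21, attained at (2, 4).

-21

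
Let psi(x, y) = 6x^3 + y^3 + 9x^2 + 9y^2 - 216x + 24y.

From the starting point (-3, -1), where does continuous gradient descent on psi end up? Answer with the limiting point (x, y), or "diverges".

(3, -2)

psi is separable, so gradient descent decouples: x follows -∂psi/∂x, y follows -∂psi/∂y.
∂psi/∂x = 18(x - 3)(x + 4); at x=-3 this is -108, so x increases.
∂psi/∂y = 3(y + 2)(y + 4); at y=-1 this is 9, so y decreases.
x converges to its nearest critical value 3 (a local min of the x-part); y converges to -2. The iterate converges to (3, -2).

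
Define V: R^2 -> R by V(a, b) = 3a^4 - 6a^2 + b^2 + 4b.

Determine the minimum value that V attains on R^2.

V(a,b) separates as P(a) + Q(b), so its minimum is min P + min Q.
P'(a) = 12a(a - 1)(a + 1) vanishes at a ∈ {-1, 0, 1}; Q'(b) = 2b + 4 vanishes at b ∈ {-2}.
Local minima of P (where P''>0): P(-1)=-3, P(1)=-3. Local minima of Q: Q(-2)=-4.
So the global minimum of V is P(-1) + Q(-2) = -3 − 4 = -7, attained at (-1, -2).

-7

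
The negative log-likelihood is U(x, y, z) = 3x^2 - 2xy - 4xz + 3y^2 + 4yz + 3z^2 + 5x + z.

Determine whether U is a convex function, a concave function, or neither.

convex

U is quadratic, so its Hessian is the constant matrix H = [[6, -2, -4], [-2, 6, 4], [-4, 4, 6]].
Leading principal minors: 6, 32, 64.
All positive ⇒ H ≻ 0 ⇒ convex.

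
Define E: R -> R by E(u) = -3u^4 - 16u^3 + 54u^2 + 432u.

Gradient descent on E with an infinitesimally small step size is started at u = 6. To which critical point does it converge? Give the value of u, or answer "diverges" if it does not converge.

diverges

E'(u) = -12(u - 3)(u + 3)(u + 4), so E'(6) = -3240.
Gradient descent moves in the -E' direction, i.e. u is increasing.
There is no critical point above u=6, and E' keeps the same sign, so the iterate runs off to +∞.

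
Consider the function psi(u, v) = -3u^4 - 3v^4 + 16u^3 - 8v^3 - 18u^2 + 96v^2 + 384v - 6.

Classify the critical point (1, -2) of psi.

The mixed partial ∂²psi/∂u∂v is 0, so the Hessian at any point is diag(psi_uu, psi_vv) = diag(12(-3u^2 + 8u - 3), 12(-3v^2 - 4v + 16)).
At (1, -2): H = diag(24, 144).
Both eigenvalues are positive, so H is positive definite: a local minimum.

local minimum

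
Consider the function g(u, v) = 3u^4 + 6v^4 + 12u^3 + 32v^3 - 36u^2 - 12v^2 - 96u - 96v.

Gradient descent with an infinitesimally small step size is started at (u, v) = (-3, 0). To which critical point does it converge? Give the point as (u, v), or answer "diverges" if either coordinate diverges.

g is separable, so gradient descent decouples: u follows -∂g/∂u, v follows -∂g/∂v.
∂g/∂u = 12(u - 2)(u + 1)(u + 4); at u=-3 this is 120, so u decreases.
∂g/∂v = 24(v - 1)(v + 1)(v + 4); at v=0 this is -96, so v increases.
u converges to its nearest critical value -4 (a local min of the u-part); v converges to 1. The iterate converges to (-4, 1).

(-4, 1)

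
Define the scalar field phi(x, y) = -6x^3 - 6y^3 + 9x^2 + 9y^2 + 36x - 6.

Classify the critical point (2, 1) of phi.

The mixed partial ∂²phi/∂x∂y is 0, so the Hessian at any point is diag(phi_xx, phi_yy) = diag(18(-2x + 1), 18(-2y + 1)).
At (2, 1): H = diag(-54, -18).
Both eigenvalues are negative, so H is negative definite: a local maximum.

local maximum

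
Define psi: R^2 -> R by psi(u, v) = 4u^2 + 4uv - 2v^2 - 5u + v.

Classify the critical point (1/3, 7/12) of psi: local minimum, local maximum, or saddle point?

saddle point

The Hessian of psi is constant: H = [[8, 4], [4, -4]].
det(H) = 8·(-4) − 4² = -48.
Since det(H) < 0, H is indefinite and the critical point is a saddle point.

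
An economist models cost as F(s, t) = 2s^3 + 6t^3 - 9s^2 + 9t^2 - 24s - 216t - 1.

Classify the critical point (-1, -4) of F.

local maximum

The mixed partial ∂²F/∂s∂t is 0, so the Hessian at any point is diag(F_ss, F_tt) = diag(6(2s - 3), 18(2t + 1)).
At (-1, -4): H = diag(-30, -126).
Both eigenvalues are negative, so H is negative definite: a local maximum.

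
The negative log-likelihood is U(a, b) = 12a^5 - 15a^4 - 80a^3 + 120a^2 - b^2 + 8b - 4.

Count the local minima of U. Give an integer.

0

U separates as a function of a plus a function of b, so ∇U=0 decouples.
∂U/∂a = 60a(a - 2)(a - 1)(a + 2) = 0 at a ∈ {-2, 0, 1, 2}; ∂U/∂b = -2(b - 4) = 0 at b ∈ {4}.
The Hessian is diagonal: diag(U_aa, U_bb). Second derivatives: U_aa(-2)=-1440, U_aa(0)=240, U_aa(1)=-180, U_aa(2)=480; U_bb(4)=-2.
Local minima occur where both diagonal entries positive: none. Count: 0.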